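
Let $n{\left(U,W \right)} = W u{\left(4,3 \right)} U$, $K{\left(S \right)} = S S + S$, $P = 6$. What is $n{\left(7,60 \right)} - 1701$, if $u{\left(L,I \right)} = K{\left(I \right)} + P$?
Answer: $5859$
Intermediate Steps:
$K{\left(S \right)} = S + S^{2}$ ($K{\left(S \right)} = S^{2} + S = S + S^{2}$)
$u{\left(L,I \right)} = 6 + I \left(1 + I\right)$ ($u{\left(L,I \right)} = I \left(1 + I\right) + 6 = 6 + I \left(1 + I\right)$)
$n{\left(U,W \right)} = 18 U W$ ($n{\left(U,W \right)} = W \left(6 + 3 \left(1 + 3\right)\right) U = W \left(6 + 3 \cdot 4\right) U = W \left(6 + 12\right) U = W 18 U = 18 W U = 18 U W$)
$n{\left(7,60 \right)} - 1701 = 18 \cdot 7 \cdot 60 - 1701 = 7560 - 1701 = 5859$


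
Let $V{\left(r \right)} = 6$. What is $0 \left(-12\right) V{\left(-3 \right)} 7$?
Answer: $0$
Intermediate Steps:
$0 \left(-12\right) V{\left(-3 \right)} 7 = 0 \left(-12\right) 6 \cdot 7 = 0 \cdot 6 \cdot 7 = 0 \cdot 7 = 0$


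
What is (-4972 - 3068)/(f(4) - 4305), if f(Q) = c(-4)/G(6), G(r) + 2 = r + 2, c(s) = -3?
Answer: 16080/8611 ≈ 1.8674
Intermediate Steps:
G(r) = r (G(r) = -2 + (r + 2) = -2 + (2 + r) = r)
f(Q) = -½ (f(Q) = -3/6 = -3*⅙ = -½)
(-4972 - 3068)/(f(4) - 4305) = (-4972 - 3068)/(-½ - 4305) = -8040/(-8611/2) = -8040*(-2/8611) = 16080/8611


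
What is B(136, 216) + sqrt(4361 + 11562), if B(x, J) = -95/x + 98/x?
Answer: 3/136 + sqrt(15923) ≈ 126.21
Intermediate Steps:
B(x, J) = 3/x
B(136, 216) + sqrt(4361 + 11562) = 3/136 + sqrt(4361 + 11562) = 3*(1/136) + sqrt(15923) = 3/136 + sqrt(15923)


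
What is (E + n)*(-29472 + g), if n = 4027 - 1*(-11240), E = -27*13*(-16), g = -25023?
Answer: -1138019085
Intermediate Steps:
E = 5616 (E = -351*(-16) = 5616)
n = 15267 (n = 4027 + 11240 = 15267)
(E + n)*(-29472 + g) = (5616 + 15267)*(-29472 - 25023) = 20883*(-54495) = -1138019085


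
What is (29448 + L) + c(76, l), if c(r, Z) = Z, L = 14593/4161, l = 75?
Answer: 122859796/4161 ≈ 29527.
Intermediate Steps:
L = 14593/4161 (L = 14593*(1/4161) = 14593/4161 ≈ 3.5071)
(29448 + L) + c(76, l) = (29448 + 14593/4161) + 75 = 122547721/4161 + 75 = 122859796/4161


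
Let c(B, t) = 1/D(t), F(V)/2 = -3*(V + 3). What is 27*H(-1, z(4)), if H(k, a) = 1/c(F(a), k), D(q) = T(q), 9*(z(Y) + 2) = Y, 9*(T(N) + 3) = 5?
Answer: -66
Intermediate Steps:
T(N) = -22/9 (T(N) = -3 + (1/9)*5 = -3 + 5/9 = -22/9)
z(Y) = -2 + Y/9
D(q) = -22/9
F(V) = -18 - 6*V (F(V) = 2*(-3*(V + 3)) = 2*(-3*(3 + V)) = 2*(-9 - 3*V) = -18 - 6*V)
c(B, t) = -9/22 (c(B, t) = 1/(-22/9) = -9/22)
H(k, a) = -22/9 (H(k, a) = 1/(-9/22) = -22/9)
27*H(-1, z(4)) = 27*(-22/9) = -66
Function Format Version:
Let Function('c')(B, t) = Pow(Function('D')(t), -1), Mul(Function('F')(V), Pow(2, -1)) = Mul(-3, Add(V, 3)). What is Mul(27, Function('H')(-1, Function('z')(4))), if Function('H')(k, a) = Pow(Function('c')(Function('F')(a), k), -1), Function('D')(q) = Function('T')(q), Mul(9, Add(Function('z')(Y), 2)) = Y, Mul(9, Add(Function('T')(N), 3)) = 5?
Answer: -66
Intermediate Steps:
Function('T')(N) = Rational(-22, 9) (Function('T')(N) = Add(-3, Mul(Rational(1, 9), 5)) = Add(-3, Rational(5, 9)) = Rational(-22, 9))
Function('z')(Y) = Add(-2, Mul(Rational(1, 9), Y))
Function('D')(q) = Rational(-22, 9)
Function('F')(V) = Add(-18, Mul(-6, V)) (Function('F')(V) = Mul(2, Mul(-3, Add(V, 3))) = Mul(2, Mul(-3, Add(3, V))) = Mul(2, Add(-9, Mul(-3, V))) = Add(-18, Mul(-6, V)))
Function('c')(B, t) = Rational(-9, 22) (Function('c')(B, t) = Pow(Rational(-22, 9), -1) = Rational(-9, 22))
Function('H')(k, a) = Rational(-22, 9) (Function('H')(k, a) = Pow(Rational(-9, 22), -1) = Rational(-22, 9))
Mul(27, Function('H')(-1, Function('z')(4))) = Mul(27, Rational(-22, 9)) = -66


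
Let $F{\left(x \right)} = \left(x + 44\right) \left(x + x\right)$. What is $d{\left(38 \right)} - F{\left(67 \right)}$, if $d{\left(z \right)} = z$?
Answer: $-14836$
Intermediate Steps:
$F{\left(x \right)} = 2 x \left(44 + x\right)$ ($F{\left(x \right)} = \left(44 + x\right) 2 x = 2 x \left(44 + x\right)$)
$d{\left(38 \right)} - F{\left(67 \right)} = 38 - 2 \cdot 67 \left(44 + 67\right) = 38 - 2 \cdot 67 \cdot 111 = 38 - 14874 = -14836$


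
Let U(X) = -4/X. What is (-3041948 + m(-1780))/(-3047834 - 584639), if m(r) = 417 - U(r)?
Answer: 1353481296/1616450485 ≈ 0.83732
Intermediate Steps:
m(r) = 417 + 4/r (m(r) = 417 - (-4)/r = 417 + 4/r)
(-3041948 + m(-1780))/(-3047834 - 584639) = (-3041948 + (417 + 4/(-1780)))/(-3047834 - 584639) = (-3041948 + (417 + 4*(-1/1780)))/(-3632473) = (-3041948 + (417 - 1/445))*(-1/3632473) = (-3041948 + 185564/445)*(-1/3632473) = -1353481296/445*(-1/3632473) = 1353481296/1616450485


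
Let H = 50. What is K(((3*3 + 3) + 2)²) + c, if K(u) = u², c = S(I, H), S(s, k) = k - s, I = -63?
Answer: 38529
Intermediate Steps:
c = 113 (c = 50 - 1*(-63) = 50 + 63 = 113)
K(((3*3 + 3) + 2)²) + c = (((3*3 + 3) + 2)²)² + 113 = (((9 + 3) + 2)²)² + 113 = ((12 + 2)²)² + 113 = (14²)² + 113 = 196² + 113 = 38416 + 113 = 38529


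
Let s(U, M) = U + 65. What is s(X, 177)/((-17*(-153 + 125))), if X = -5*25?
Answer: -15/119 ≈ -0.12605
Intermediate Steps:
X = -125
s(U, M) = 65 + U
s(X, 177)/((-17*(-153 + 125))) = (65 - 125)/((-17*(-153 + 125))) = -60/((-17*(-28))) = -60/476 = -60*1/476 = -15/119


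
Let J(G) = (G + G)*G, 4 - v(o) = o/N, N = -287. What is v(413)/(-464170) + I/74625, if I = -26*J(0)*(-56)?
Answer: -223/19030970 ≈ -1.1718e-5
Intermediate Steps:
v(o) = 4 + o/287 (v(o) = 4 - o/(-287) = 4 - o*(-1)/287 = 4 - (-1)*o/287 = 4 + o/287)
J(G) = 2*G**2 (J(G) = (2*G)*G = 2*G**2)
I = 0 (I = -52*0**2*(-56) = -52*0*(-56) = -26*0*(-56) = 0*(-56) = 0)
v(413)/(-464170) + I/74625 = (4 + (1/287)*413)/(-464170) + 0/74625 = (4 + 59/41)*(-1/464170) + 0*(1/74625) = (223/41)*(-1/464170) + 0 = -223/19030970 + 0 = -223/19030970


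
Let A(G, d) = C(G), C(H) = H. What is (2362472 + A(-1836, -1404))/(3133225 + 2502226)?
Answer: 2360636/5635451 ≈ 0.41889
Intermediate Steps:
A(G, d) = G
(2362472 + A(-1836, -1404))/(3133225 + 2502226) = (2362472 - 1836)/(3133225 + 2502226) = 2360636/5635451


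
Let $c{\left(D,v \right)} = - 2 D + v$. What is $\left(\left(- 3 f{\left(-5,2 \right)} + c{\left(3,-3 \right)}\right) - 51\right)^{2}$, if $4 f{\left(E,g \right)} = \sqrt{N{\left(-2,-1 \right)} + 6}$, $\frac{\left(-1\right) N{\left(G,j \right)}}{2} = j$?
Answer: $\frac{7209}{2} + 180 \sqrt{2} \approx 3859.1$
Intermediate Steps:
$N{\left(G,j \right)} = - 2 j$
$c{\left(D,v \right)} = v - 2 D$
$f{\left(E,g \right)} = \frac{\sqrt{2}}{2}$ ($f{\left(E,g \right)} = \frac{\sqrt{\left(-2\right) \left(-1\right) + 6}}{4} = \frac{\sqrt{2 + 6}}{4} = \frac{\sqrt{8}}{4} = \frac{2 \sqrt{2}}{4} = \frac{\sqrt{2}}{2}$)
$\left(\left(- 3 f{\left(-5,2 \right)} + c{\left(3,-3 \right)}\right) - 51\right)^{2} = \left(\left(- 3 \frac{\sqrt{2}}{2} - 9\right) - 51\right)^{2} = \left(\left(- \frac{3 \sqrt{2}}{2} - 9\right) - 51\right)^{2} = \left(\left(-9 - \frac{3 \sqrt{2}}{2}\right) - 51\right)^{2} = \left(-60 - \frac{3 \sqrt{2}}{2}\right)^{2}$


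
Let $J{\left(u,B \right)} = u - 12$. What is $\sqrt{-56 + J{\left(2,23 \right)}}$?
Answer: $i \sqrt{66} \approx 8.124 i$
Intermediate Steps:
$J{\left(u,B \right)} = -12 + u$
$\sqrt{-56 + J{\left(2,23 \right)}} = \sqrt{-56 + \left(-12 + 2\right)} = \sqrt{-56 - 10} = \sqrt{-66} = i \sqrt{66}$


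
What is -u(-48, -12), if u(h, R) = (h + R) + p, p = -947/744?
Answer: 45587/744 ≈ 61.273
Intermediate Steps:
p = -947/744 (p = -947*1/744 = -947/744 ≈ -1.2729)
u(h, R) = -947/744 + R + h (u(h, R) = (h + R) - 947/744 = (R + h) - 947/744 = -947/744 + R + h)
-u(-48, -12) = -(-947/744 - 12 - 48) = -1*(-45587/744) = 45587/744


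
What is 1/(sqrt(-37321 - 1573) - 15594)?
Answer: -7797/121605865 - I*sqrt(38894)/243211730 ≈ -6.4117e-5 - 8.1088e-7*I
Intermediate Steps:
1/(sqrt(-37321 - 1573) - 15594) = 1/(sqrt(-38894) - 15594) = 1/(I*sqrt(38894) - 15594) = 1/(-15594 + I*sqrt(38894))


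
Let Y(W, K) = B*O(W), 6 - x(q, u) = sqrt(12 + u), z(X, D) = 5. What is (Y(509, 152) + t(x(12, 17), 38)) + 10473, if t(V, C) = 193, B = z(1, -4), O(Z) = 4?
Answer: 10686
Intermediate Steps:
B = 5
x(q, u) = 6 - sqrt(12 + u)
Y(W, K) = 20 (Y(W, K) = 5*4 = 20)
(Y(509, 152) + t(x(12, 17), 38)) + 10473 = (20 + 193) + 10473 = 213 + 10473 = 10686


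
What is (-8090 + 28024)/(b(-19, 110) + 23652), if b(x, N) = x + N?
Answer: 19934/23743 ≈ 0.83957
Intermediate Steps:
b(x, N) = N + x
(-8090 + 28024)/(b(-19, 110) + 23652) = (-8090 + 28024)/((110 - 19) + 23652) = 19934/(91 + 23652) = 19934/23743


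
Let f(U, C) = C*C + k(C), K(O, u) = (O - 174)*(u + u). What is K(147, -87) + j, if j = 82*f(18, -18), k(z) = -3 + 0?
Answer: 31020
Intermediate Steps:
k(z) = -3
K(O, u) = 2*u*(-174 + O) (K(O, u) = (-174 + O)*(2*u) = 2*u*(-174 + O))
f(U, C) = -3 + C**2 (f(U, C) = C*C - 3 = C**2 - 3 = -3 + C**2)
j = 26322 (j = 82*(-3 + (-18)**2) = 82*(-3 + 324) = 82*321 = 26322)
K(147, -87) + j = 2*(-87)*(-174 + 147) + 26322 = 2*(-87)*(-27) + 26322 = 4698 + 26322 = 31020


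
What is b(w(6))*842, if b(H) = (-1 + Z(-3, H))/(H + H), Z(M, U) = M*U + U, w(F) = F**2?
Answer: -30733/36 ≈ -853.69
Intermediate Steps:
Z(M, U) = U + M*U
b(H) = (-1 - 2*H)/(2*H) (b(H) = (-1 + H*(1 - 3))/(H + H) = (-1 + H*(-2))/((2*H)) = (-1 - 2*H)*(1/(2*H)) = (-1 - 2*H)/(2*H))
b(w(6))*842 = ((-1/2 - 1*6**2)/(6**2))*842 = ((-1/2 - 1*36)/36)*842 = ((-1/2 - 36)/36)*842 = ((1/36)*(-73/2))*842 = -73/72*842 = -30733/36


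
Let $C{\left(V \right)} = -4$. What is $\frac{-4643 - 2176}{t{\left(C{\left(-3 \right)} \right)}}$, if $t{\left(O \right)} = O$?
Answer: $\frac{6819}{4} \approx 1704.8$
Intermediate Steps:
$\frac{-4643 - 2176}{t{\left(C{\left(-3 \right)} \right)}} = \frac{-4643 - 2176}{-4} = \left(-4643 - 2176\right) \left(- \frac{1}{4}\right) = \left(-6819\right) \left(- \frac{1}{4}\right) = \frac{6819}{4}$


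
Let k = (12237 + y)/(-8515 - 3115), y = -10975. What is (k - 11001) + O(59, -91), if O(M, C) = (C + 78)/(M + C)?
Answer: -2047010677/186080 ≈ -11001.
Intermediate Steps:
O(M, C) = (78 + C)/(C + M)
k = -631/5815 (k = (12237 - 10975)/(-8515 - 3115) = 1262/(-11630) = 1262*(-1/11630) = -631/5815 ≈ -0.10851)
(k - 11001) + O(59, -91) = (-631/5815 - 11001) + (78 - 91)/(-91 + 59) = -63971446/5815 - 13/(-32) = -63971446/5815 - 1/32*(-13) = -63971446/5815 + 13/32 = -2047010677/186080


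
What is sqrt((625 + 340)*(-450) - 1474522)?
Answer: 2*I*sqrt(477193) ≈ 1381.6*I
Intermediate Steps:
sqrt((625 + 340)*(-450) - 1474522) = sqrt(965*(-450) - 1474522) = sqrt(-434250 - 1474522) = sqrt(-1908772) = 2*I*sqrt(477193)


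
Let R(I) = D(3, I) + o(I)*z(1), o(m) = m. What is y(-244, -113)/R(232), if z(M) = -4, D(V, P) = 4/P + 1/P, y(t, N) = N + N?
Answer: 52432/215291 ≈ 0.24354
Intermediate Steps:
y(t, N) = 2*N
D(V, P) = 5/P (D(V, P) = 4/P + 1/P = 5/P)
R(I) = -4*I + 5/I (R(I) = 5/I + I*(-4) = 5/I - 4*I = -4*I + 5/I)
y(-244, -113)/R(232) = (2*(-113))/(-4*232 + 5/232) = -226/(-928 + 5*(1/232)) = -226/(-928 + 5/232) = -226/(-215291/232) = -226*(-232/215291) = 52432/215291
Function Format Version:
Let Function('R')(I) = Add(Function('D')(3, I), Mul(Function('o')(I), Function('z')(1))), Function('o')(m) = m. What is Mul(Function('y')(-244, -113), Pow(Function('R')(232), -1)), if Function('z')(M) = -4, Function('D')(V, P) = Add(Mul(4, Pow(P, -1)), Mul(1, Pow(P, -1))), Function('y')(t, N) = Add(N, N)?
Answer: Rational(52432, 215291) ≈ 0.24354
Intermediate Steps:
Function('y')(t, N) = Mul(2, N)
Function('D')(V, P) = Mul(5, Pow(P, -1)) (Function('D')(V, P) = Add(Mul(4, Pow(P, -1)), Pow(P, -1)) = Mul(5, Pow(P, -1)))
Function('R')(I) = Add(Mul(-4, I), Mul(5, Pow(I, -1))) (Function('R')(I) = Add(Mul(5, Pow(I, -1)), Mul(I, -4)) = Add(Mul(5, Pow(I, -1)), Mul(-4, I)) = Add(Mul(-4, I), Mul(5, Pow(I, -1))))
Mul(Function('y')(-244, -113), Pow(Function('R')(232), -1)) = Mul(Mul(2, -113), Pow(Add(Mul(-4, 232), Mul(5, Pow(232, -1))), -1)) = Mul(-226, Pow(Add(-928, Mul(5, Rational(1, 232))), -1)) = Mul(-226, Pow(Add(-928, Rational(5, 232)), -1)) = Mul(-226, Pow(Rational(-215291, 232), -1)) = Mul(-226, Rational(-232, 215291)) = Rational(52432, 215291)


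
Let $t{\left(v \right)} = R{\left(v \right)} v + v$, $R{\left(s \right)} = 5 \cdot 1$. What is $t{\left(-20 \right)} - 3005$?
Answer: $-3125$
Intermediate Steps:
$R{\left(s \right)} = 5$
$t{\left(v \right)} = 6 v$ ($t{\left(v \right)} = 5 v + v = 6 v$)
$t{\left(-20 \right)} - 3005 = 6 \left(-20\right) - 3005 = -120 - 3005 = -3125$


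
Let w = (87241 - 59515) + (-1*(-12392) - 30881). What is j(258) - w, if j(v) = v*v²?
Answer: 17164275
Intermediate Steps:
j(v) = v³
w = 9237 (w = 27726 + (12392 - 30881) = 27726 - 18489 = 9237)
j(258) - w = 258³ - 1*9237 = 17173512 - 9237 = 17164275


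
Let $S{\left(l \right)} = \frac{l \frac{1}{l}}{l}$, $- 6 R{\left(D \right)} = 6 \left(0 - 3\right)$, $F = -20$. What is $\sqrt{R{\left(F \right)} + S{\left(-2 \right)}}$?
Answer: $\frac{\sqrt{10}}{2} \approx 1.5811$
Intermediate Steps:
$R{\left(D \right)} = 3$ ($R{\left(D \right)} = - \frac{6 \left(0 - 3\right)}{6} = - \frac{6 \left(-3\right)}{6} = \left(- \frac{1}{6}\right) \left(-18\right) = 3$)
$S{\left(l \right)} = \frac{1}{l}$ ($S{\left(l \right)} = 1 \frac{1}{l} = \frac{1}{l}$)
$\sqrt{R{\left(F \right)} + S{\left(-2 \right)}} = \sqrt{3 + \frac{1}{-2}} = \sqrt{3 - \frac{1}{2}} = \sqrt{\frac{5}{2}} = \frac{\sqrt{10}}{2}$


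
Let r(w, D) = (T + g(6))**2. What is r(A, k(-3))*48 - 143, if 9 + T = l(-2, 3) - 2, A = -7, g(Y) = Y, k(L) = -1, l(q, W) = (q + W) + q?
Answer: 1585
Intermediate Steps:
l(q, W) = W + 2*q (l(q, W) = (W + q) + q = W + 2*q)
T = -12 (T = -9 + ((3 + 2*(-2)) - 2) = -9 + ((3 - 4) - 2) = -9 + (-1 - 2) = -9 - 3 = -12)
r(w, D) = 36 (r(w, D) = (-12 + 6)**2 = (-6)**2 = 36)
r(A, k(-3))*48 - 143 = 36*48 - 143 = 1728 - 143 = 1585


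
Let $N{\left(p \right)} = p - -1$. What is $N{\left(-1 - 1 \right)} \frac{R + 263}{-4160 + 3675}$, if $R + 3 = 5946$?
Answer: $\frac{6206}{485} \approx 12.796$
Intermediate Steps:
$R = 5943$ ($R = -3 + 5946 = 5943$)
$N{\left(p \right)} = 1 + p$ ($N{\left(p \right)} = p + \left(-1 + 2\right) = p + 1 = 1 + p$)
$N{\left(-1 - 1 \right)} \frac{R + 263}{-4160 + 3675} = \left(1 - 2\right) \frac{5943 + 263}{-4160 + 3675} = \left(1 - 2\right) \frac{6206}{-485} = - \frac{6206 \left(-1\right)}{485} = \left(-1\right) \left(- \frac{6206}{485}\right) = \frac{6206}{485}$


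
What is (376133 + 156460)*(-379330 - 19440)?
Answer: -212382110610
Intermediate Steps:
(376133 + 156460)*(-379330 - 19440) = 532593*(-398770) = -212382110610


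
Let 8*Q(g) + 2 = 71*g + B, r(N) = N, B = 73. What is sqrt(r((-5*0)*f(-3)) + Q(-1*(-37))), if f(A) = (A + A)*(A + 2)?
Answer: sqrt(1349)/2 ≈ 18.364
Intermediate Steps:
f(A) = 2*A*(2 + A) (f(A) = (2*A)*(2 + A) = 2*A*(2 + A))
Q(g) = 71/8 + 71*g/8 (Q(g) = -1/4 + (71*g + 73)/8 = -1/4 + (73 + 71*g)/8 = -1/4 + (73/8 + 71*g/8) = 71/8 + 71*g/8)
sqrt(r((-5*0)*f(-3)) + Q(-1*(-37))) = sqrt((-5*0)*(2*(-3)*(2 - 3)) + (71/8 + 71*(-1*(-37))/8)) = sqrt(0*(2*(-3)*(-1)) + (71/8 + (71/8)*37)) = sqrt(0*6 + (71/8 + 2627/8)) = sqrt(0 + 1349/4) = sqrt(1349/4) = sqrt(1349)/2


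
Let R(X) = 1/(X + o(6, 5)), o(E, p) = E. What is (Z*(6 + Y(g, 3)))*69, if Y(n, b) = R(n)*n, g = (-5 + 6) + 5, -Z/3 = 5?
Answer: -13455/2 ≈ -6727.5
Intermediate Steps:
Z = -15 (Z = -3*5 = -15)
g = 6 (g = 1 + 5 = 6)
R(X) = 1/(6 + X) (R(X) = 1/(X + 6) = 1/(6 + X))
Y(n, b) = n/(6 + n)
(Z*(6 + Y(g, 3)))*69 = -15*(6 + 6/(6 + 6))*69 = -15*(6 + 6/12)*69 = -15*(6 + 6*(1/12))*69 = -15*(6 + 1/2)*69 = -15*13/2*69 = -195/2*69 = -13455/2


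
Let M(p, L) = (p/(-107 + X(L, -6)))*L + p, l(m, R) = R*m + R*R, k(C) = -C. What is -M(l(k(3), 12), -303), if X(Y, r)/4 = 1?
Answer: -43848/103 ≈ -425.71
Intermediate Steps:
X(Y, r) = 4 (X(Y, r) = 4*1 = 4)
l(m, R) = R² + R*m (l(m, R) = R*m + R² = R² + R*m)
M(p, L) = p - L*p/103 (M(p, L) = (p/(-107 + 4))*L + p = (p/(-103))*L + p = (-p/103)*L + p = -L*p/103 + p = p - L*p/103)
-M(l(k(3), 12), -303) = -12*(12 - 1*3)*(103 - 1*(-303))/103 = -12*(12 - 3)*(103 + 303)/103 = -12*9*406/103 = -108*406/103 = -1*43848/103 = -43848/103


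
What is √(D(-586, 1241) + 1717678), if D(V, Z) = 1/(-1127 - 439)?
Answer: √468039771978/522 ≈ 1310.6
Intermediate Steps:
D(V, Z) = -1/1566 (D(V, Z) = 1/(-1566) = -1/1566)
√(D(-586, 1241) + 1717678) = √(-1/1566 + 1717678) = √(2689883747/1566) = √468039771978/522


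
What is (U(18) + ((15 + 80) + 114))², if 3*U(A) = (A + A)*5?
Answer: 72361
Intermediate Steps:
U(A) = 10*A/3 (U(A) = ((A + A)*5)/3 = ((2*A)*5)/3 = (10*A)/3 = 10*A/3)
(U(18) + ((15 + 80) + 114))² = ((10/3)*18 + ((15 + 80) + 114))² = (60 + (95 + 114))² = (60 + 209)² = 269² = 72361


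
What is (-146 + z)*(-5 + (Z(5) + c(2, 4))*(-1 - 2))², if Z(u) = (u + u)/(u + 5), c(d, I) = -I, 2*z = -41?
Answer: -2664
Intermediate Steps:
z = -41/2 (z = (½)*(-41) = -41/2 ≈ -20.500)
Z(u) = 2*u/(5 + u) (Z(u) = (2*u)/(5 + u) = 2*u/(5 + u))
(-146 + z)*(-5 + (Z(5) + c(2, 4))*(-1 - 2))² = (-146 - 41/2)*(-5 + (2*5/(5 + 5) - 1*4)*(-1 - 2))² = -333*(-5 + (2*5/10 - 4)*(-3))²/2 = -333*(-5 + (2*5*(⅒) - 4)*(-3))²/2 = -333*(-5 + (1 - 4)*(-3))²/2 = -333*(-5 - 3*(-3))²/2 = -333*(-5 + 9)²/2 = -333/2*4² = -333/2*16 = -2664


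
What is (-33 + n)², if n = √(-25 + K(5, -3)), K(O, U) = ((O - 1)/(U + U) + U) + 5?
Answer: (99 - I*√213)²/9 ≈ 1065.3 - 321.08*I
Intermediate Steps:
K(O, U) = 5 + U + (-1 + O)/(2*U) (K(O, U) = ((-1 + O)/((2*U)) + U) + 5 = ((-1 + O)*(1/(2*U)) + U) + 5 = ((-1 + O)/(2*U) + U) + 5 = (U + (-1 + O)/(2*U)) + 5 = 5 + U + (-1 + O)/(2*U))
n = I*√213/3 (n = √(-25 + (½)*(-1 + 5 + 2*(-3)*(5 - 3))/(-3)) = √(-25 + (½)*(-⅓)*(-1 + 5 + 2*(-3)*2)) = √(-25 + (½)*(-⅓)*(-1 + 5 - 12)) = √(-25 + (½)*(-⅓)*(-8)) = √(-25 + 4/3) = √(-71/3) = I*√213/3 ≈ 4.8648*I)
(-33 + n)² = (-33 + I*√213/3)²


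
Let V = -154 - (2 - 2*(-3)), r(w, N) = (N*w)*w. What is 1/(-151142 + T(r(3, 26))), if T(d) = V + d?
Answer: -1/151070 ≈ -6.6194e-6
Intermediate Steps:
r(w, N) = N*w²
V = -162 (V = -154 - (2 + 6) = -154 - 1*8 = -154 - 8 = -162)
T(d) = -162 + d
1/(-151142 + T(r(3, 26))) = 1/(-151142 + (-162 + 26*3²)) = 1/(-151142 + (-162 + 26*9)) = 1/(-151142 + (-162 + 234)) = 1/(-151142 + 72) = 1/(-151070) = -1/151070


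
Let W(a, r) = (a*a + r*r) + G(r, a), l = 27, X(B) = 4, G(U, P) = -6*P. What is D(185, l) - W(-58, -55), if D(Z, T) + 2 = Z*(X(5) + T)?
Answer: -1004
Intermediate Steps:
D(Z, T) = -2 + Z*(4 + T)
W(a, r) = a**2 + r**2 - 6*a (W(a, r) = (a*a + r*r) - 6*a = (a**2 + r**2) - 6*a = a**2 + r**2 - 6*a)
D(185, l) - W(-58, -55) = (-2 + 4*185 + 27*185) - ((-58)**2 + (-55)**2 - 6*(-58)) = (-2 + 740 + 4995) - (3364 + 3025 + 348) = 5733 - 1*6737 = 5733 - 6737 = -1004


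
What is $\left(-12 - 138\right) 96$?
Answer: $-14400$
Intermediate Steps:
$\left(-12 - 138\right) 96 = \left(-150\right) 96 = -14400$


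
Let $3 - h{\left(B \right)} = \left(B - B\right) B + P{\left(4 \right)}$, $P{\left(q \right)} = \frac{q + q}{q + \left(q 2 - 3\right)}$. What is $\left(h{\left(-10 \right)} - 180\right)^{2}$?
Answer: $\frac{2563201}{81} \approx 31644.0$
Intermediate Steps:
$P{\left(q \right)} = \frac{2 q}{-3 + 3 q}$ ($P{\left(q \right)} = \frac{2 q}{q + \left(2 q - 3\right)} = \frac{2 q}{q + \left(-3 + 2 q\right)} = \frac{2 q}{-3 + 3 q}$)
$h{\left(B \right)} = \frac{19}{9}$ ($h{\left(B \right)} = 3 - \left(\left(B - B\right) B + \frac{2}{3} \cdot 4 \frac{1}{-1 + 4}\right) = 3 - \left(0 B + \frac{2}{3} \cdot 4 \cdot \frac{1}{3}\right) = 3 - \left(0 + \frac{2}{3} \cdot 4 \cdot \frac{1}{3}\right) = 3 - \left(0 + \frac{8}{9}\right) = 3 - \frac{8}{9} = \frac{19}{9}$)
$\left(h{\left(-10 \right)} - 180\right)^{2} = \left(\frac{19}{9} - 180\right)^{2} = \left(- \frac{1601}{9}\right)^{2} = \frac{2563201}{81}$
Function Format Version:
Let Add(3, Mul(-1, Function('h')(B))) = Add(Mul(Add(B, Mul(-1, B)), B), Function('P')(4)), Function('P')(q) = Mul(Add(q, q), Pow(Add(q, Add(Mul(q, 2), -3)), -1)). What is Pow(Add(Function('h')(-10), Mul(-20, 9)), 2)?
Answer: Rational(2563201, 81) ≈ 31644.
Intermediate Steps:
Function('P')(q) = Mul(2, q, Pow(Add(-3, Mul(3, q)), -1)) (Function('P')(q) = Mul(Mul(2, q), Pow(Add(q, Add(Mul(2, q), -3)), -1)) = Mul(Mul(2, q), Pow(Add(q, Add(-3, Mul(2, q))), -1)) = Mul(Mul(2, q), Pow(Add(-3, Mul(3, q)), -1)) = Mul(2, q, Pow(Add(-3, Mul(3, q)), -1)))
Function('h')(B) = Rational(19, 9) (Function('h')(B) = Add(3, Mul(-1, Add(Mul(Add(B, Mul(-1, B)), B), Mul(Rational(2, 3), 4, Pow(Add(-1, 4), -1))))) = Add(3, Mul(-1, Add(Mul(0, B), Mul(Rational(2, 3), 4, Pow(3, -1))))) = Add(3, Mul(-1, Add(0, Mul(Rational(2, 3), 4, Rational(1, 3))))) = Add(3, Mul(-1, Add(0, Rational(8, 9)))) = Add(3, Mul(-1, Rational(8, 9))) = Add(3, Rational(-8, 9)) = Rational(19, 9))
Pow(Add(Function('h')(-10), Mul(-20, 9)), 2) = Pow(Add(Rational(19, 9), Mul(-20, 9)), 2) = Pow(Add(Rational(19, 9), -180), 2) = Pow(Rational(-1601, 9), 2) = Rational(2563201, 81)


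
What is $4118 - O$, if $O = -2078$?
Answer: $6196$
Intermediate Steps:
$4118 - O = 4118 - -2078 = 4118 + 2078 = 6196$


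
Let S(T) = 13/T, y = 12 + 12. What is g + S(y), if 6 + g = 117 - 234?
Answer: -2939/24 ≈ -122.46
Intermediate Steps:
g = -123 (g = -6 + (117 - 234) = -6 - 117 = -123)
y = 24
g + S(y) = -123 + 13/24 = -2939/24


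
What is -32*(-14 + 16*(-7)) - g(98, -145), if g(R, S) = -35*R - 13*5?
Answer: 7527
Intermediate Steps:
g(R, S) = -65 - 35*R (g(R, S) = -35*R - 1*65 = -35*R - 65 = -65 - 35*R)
-32*(-14 + 16*(-7)) - g(98, -145) = -32*(-14 + 16*(-7)) - (-65 - 35*98) = -32*(-14 - 112) - (-65 - 3430) = -32*(-126) - 1*(-3495) = 4032 + 3495 = 7527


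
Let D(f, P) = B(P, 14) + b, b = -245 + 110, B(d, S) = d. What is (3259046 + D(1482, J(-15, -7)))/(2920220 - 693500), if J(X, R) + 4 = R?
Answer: 54315/37112 ≈ 1.4635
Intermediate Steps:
J(X, R) = -4 + R
b = -135
D(f, P) = -135 + P (D(f, P) = P - 135 = -135 + P)
(3259046 + D(1482, J(-15, -7)))/(2920220 - 693500) = (3259046 + (-135 + (-4 - 7)))/(2920220 - 693500) = (3259046 + (-135 - 11))/2226720 = (3259046 - 146)*(1/2226720) = 3258900*(1/2226720) = 54315/37112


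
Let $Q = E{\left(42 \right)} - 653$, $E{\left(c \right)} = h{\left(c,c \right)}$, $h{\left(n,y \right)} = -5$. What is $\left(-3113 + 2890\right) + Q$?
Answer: $-881$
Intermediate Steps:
$E{\left(c \right)} = -5$
$Q = -658$ ($Q = -5 - 653 = -658$)
$\left(-3113 + 2890\right) + Q = \left(-3113 + 2890\right) - 658 = -223 - 658 = -881$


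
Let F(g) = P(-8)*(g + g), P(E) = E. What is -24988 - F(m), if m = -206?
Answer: -28284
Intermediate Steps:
F(g) = -16*g (F(g) = -8*(g + g) = -16*g)
-24988 - F(m) = -24988 - (-16)*(-206) = -24988 - 1*3296 = -24988 - 3296 = -28284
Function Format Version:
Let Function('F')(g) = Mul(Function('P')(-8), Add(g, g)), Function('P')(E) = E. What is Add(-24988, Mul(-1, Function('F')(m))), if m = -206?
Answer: -28284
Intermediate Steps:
Function('F')(g) = Mul(-16, g) (Function('F')(g) = Mul(-8, Add(g, g)) = Mul(-8, Mul(2, g)) = Mul(-16, g))
Add(-24988, Mul(-1, Function('F')(m))) = Add(-24988, Mul(-1, Mul(-16, -206))) = Add(-24988, Mul(-1, 3296)) = Add(-24988, -3296) = -28284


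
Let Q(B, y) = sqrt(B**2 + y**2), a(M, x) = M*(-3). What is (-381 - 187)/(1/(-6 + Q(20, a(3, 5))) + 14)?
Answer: -3542048/87387 + 568*sqrt(481)/87387 ≈ -40.390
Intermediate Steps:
a(M, x) = -3*M
(-381 - 187)/(1/(-6 + Q(20, a(3, 5))) + 14) = (-381 - 187)/(1/(-6 + sqrt(20**2 + (-3*3)**2)) + 14) = -568/(1/(-6 + sqrt(400 + (-9)**2)) + 14) = -568/(1/(-6 + sqrt(400 + 81)) + 14) = -568/(1/(-6 + sqrt(481)) + 14) = -568/(14 + 1/(-6 + sqrt(481)))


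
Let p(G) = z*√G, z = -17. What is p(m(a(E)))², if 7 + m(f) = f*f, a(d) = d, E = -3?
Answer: 578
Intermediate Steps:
m(f) = -7 + f² (m(f) = -7 + f*f = -7 + f²)
p(G) = -17*√G
p(m(a(E)))² = (-17*√(-7 + (-3)²))² = (-17*√(-7 + 9))² = (-17*√2)² = 578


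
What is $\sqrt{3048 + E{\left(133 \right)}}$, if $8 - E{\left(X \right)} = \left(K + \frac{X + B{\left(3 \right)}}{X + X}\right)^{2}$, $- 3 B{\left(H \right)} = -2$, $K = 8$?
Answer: $\frac{\sqrt{1900036799}}{798} \approx 54.623$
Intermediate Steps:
$B{\left(H \right)} = \frac{2}{3}$ ($B{\left(H \right)} = \left(- \frac{1}{3}\right) \left(-2\right) = \frac{2}{3}$)
$E{\left(X \right)} = 8 - \left(8 + \frac{\frac{2}{3} + X}{2 X}\right)^{2}$ ($E{\left(X \right)} = 8 - \left(8 + \frac{X + \frac{2}{3}}{X + X}\right)^{2} = 8 - \left(8 + \frac{\frac{2}{3} + X}{2 X}\right)^{2}$)
$\sqrt{3048 + E{\left(133 \right)}} = \sqrt{3048 + \left(8 - \frac{\left(2 + 51 \cdot 133\right)^{2}}{36 \cdot 17689}\right)} = \sqrt{3048 + \left(8 - \frac{\left(2 + 6783\right)^{2}}{636804}\right)} = \sqrt{3048 + \left(8 - \frac{6785^{2}}{636804}\right)} = \sqrt{3048 + \left(8 - \frac{1}{636804} \cdot 46036225\right)} = \sqrt{3048 + \left(8 - \frac{46036225}{636804}\right)} = \sqrt{3048 - \frac{40941793}{636804}} = \sqrt{\frac{1900036799}{636804}} = \frac{\sqrt{1900036799}}{798}$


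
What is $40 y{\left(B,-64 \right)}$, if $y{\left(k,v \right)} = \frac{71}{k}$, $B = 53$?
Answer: $\frac{2840}{53} \approx 53.585$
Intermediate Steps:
$40 y{\left(B,-64 \right)} = 40 \cdot \frac{71}{53} = \frac{2840}{53}$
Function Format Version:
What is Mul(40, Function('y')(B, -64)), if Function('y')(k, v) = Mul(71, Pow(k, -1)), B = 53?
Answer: Rational(2840, 53) ≈ 53.585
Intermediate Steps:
Mul(40, Function('y')(B, -64)) = Mul(40, Mul(71, Pow(53, -1))) = Mul(40, Mul(71, Rational(1, 53))) = Mul(40, Rational(71, 53)) = Rational(2840, 53)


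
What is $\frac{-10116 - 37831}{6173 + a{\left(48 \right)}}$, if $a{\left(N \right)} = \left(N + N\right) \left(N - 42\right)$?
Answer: $- \frac{47947}{6749} \approx -7.1043$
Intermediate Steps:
$a{\left(N \right)} = 2 N \left(-42 + N\right)$
$\frac{-10116 - 37831}{6173 + a{\left(48 \right)}} = \frac{-10116 - 37831}{6173 + 2 \cdot 48 \left(-42 + 48\right)} = - \frac{47947}{6173 + 2 \cdot 48 \cdot 6} = - \frac{47947}{6173 + 576} = - \frac{47947}{6749}$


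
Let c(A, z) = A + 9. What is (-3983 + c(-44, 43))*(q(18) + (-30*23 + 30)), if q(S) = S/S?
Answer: 2647862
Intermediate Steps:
q(S) = 1
c(A, z) = 9 + A
(-3983 + c(-44, 43))*(q(18) + (-30*23 + 30)) = (-3983 + (9 - 44))*(1 + (-30*23 + 30)) = (-3983 - 35)*(1 + (-690 + 30)) = -4018*(1 - 660) = -4018*(-659) = 2647862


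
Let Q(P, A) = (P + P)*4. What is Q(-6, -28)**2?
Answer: 2304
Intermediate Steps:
Q(P, A) = 8*P (Q(P, A) = (2*P)*4 = 8*P)
Q(-6, -28)**2 = (8*(-6))**2 = (-48)**2 = 2304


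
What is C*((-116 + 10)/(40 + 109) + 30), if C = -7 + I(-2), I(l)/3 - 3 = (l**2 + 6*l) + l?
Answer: -122192/149 ≈ -820.08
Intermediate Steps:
I(l) = 9 + 3*l**2 + 21*l (I(l) = 9 + 3*((l**2 + 6*l) + l) = 9 + 3*(l**2 + 7*l) = 9 + (3*l**2 + 21*l) = 9 + 3*l**2 + 21*l)
C = -28 (C = -7 + (9 + 3*(-2)**2 + 21*(-2)) = -7 + (9 + 3*4 - 42) = -7 + (9 + 12 - 42) = -7 - 21 = -28)
C*((-116 + 10)/(40 + 109) + 30) = -28*((-116 + 10)/(40 + 109) + 30) = -28*(-106/149 + 30) = -28*4364/149 = -122192/149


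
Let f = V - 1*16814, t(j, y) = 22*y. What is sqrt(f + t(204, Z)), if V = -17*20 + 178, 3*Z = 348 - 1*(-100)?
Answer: 4*I*sqrt(7701)/3 ≈ 117.01*I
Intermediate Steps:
Z = 448/3 (Z = (348 - 1*(-100))/3 = (348 + 100)/3 = (1/3)*448 = 448/3 ≈ 149.33)
V = -162 (V = -340 + 178 = -162)
f = -16976 (f = -162 - 1*16814 = -162 - 16814 = -16976)
sqrt(f + t(204, Z)) = sqrt(-16976 + 22*(448/3)) = sqrt(-16976 + 9856/3) = sqrt(-41072/3) = 4*I*sqrt(7701)/3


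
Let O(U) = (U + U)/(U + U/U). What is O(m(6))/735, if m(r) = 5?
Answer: 1/441 ≈ 0.0022676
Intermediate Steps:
O(U) = 2*U/(1 + U) (O(U) = (2*U)/(U + 1) = (2*U)/(1 + U) = 2*U/(1 + U))
O(m(6))/735 = (2*5/(1 + 5))/735 = (2*5/6)*(1/735) = (2*5*(⅙))*(1/735) = (5/3)*(1/735) = 1/441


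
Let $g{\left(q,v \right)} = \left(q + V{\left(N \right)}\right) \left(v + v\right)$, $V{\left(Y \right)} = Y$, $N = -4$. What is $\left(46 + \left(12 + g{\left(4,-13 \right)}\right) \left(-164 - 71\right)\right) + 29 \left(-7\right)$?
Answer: $-2977$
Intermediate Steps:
$g{\left(q,v \right)} = 2 v \left(-4 + q\right)$ ($g{\left(q,v \right)} = \left(q - 4\right) \left(v + v\right) = \left(-4 + q\right) 2 v = 2 v \left(-4 + q\right)$)
$\left(46 + \left(12 + g{\left(4,-13 \right)}\right) \left(-164 - 71\right)\right) + 29 \left(-7\right) = \left(46 + \left(12 + 2 \left(-13\right) \left(-4 + 4\right)\right) \left(-164 - 71\right)\right) + 29 \left(-7\right) = \left(46 + \left(12 + 2 \left(-13\right) 0\right) \left(-235\right)\right) - 203 = \left(46 + \left(12 + 0\right) \left(-235\right)\right) - 203 = \left(46 + 12 \left(-235\right)\right) - 203 = \left(46 - 2820\right) - 203 = -2774 - 203 = -2977$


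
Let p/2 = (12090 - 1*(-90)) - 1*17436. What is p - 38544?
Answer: -49056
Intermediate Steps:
p = -10512 (p = 2*((12090 - 1*(-90)) - 1*17436) = 2*((12090 + 90) - 17436) = 2*(12180 - 17436) = 2*(-5256) = -10512)
p - 38544 = -10512 - 38544 = -49056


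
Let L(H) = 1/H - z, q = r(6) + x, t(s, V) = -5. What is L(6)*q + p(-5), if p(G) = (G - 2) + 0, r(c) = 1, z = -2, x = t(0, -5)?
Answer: -47/3 ≈ -15.667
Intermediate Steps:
x = -5
p(G) = -2 + G (p(G) = (-2 + G) + 0 = -2 + G)
q = -4 (q = 1 - 5 = -4)
L(H) = 2 + 1/H (L(H) = 1/H - 1*(-2) = 1/H + 2 = 2 + 1/H)
L(6)*q + p(-5) = (2 + 1/6)*(-4) + (-2 - 5) = (2 + ⅙)*(-4) - 7 = (13/6)*(-4) - 7 = -26/3 - 7 = -47/3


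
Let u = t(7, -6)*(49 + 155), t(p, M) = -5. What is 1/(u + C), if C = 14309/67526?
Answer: -67526/68862211 ≈ -0.00098060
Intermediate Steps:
C = 14309/67526 (C = 14309*(1/67526) = 14309/67526 ≈ 0.21190)
u = -1020 (u = -5*(49 + 155) = -5*204 = -1020)
1/(u + C) = 1/(-1020 + 14309/67526) = 1/(-68862211/67526) = -67526/68862211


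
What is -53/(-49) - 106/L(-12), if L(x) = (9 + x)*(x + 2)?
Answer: -1802/735 ≈ -2.4517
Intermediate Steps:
L(x) = (2 + x)*(9 + x) (L(x) = (9 + x)*(2 + x) = (2 + x)*(9 + x))
-53/(-49) - 106/L(-12) = -53/(-49) - 106/(18 + (-12)**2 + 11*(-12)) = -53*(-1/49) - 106/(18 + 144 - 132) = 53/49 - 106/30 = 53/49 - 106*1/30 = 53/49 - 53/15 = -1802/735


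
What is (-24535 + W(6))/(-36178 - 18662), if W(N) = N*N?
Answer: 24499/54840 ≈ 0.44674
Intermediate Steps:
W(N) = N**2
(-24535 + W(6))/(-36178 - 18662) = (-24535 + 6**2)/(-36178 - 18662) = (-24535 + 36)/(-54840) = -24499*(-1/54840) = 24499/54840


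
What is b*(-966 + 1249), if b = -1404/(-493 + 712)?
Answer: -132444/73 ≈ -1814.3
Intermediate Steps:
b = -468/73 (b = -1404/219 = -1404*1/219 = -468/73 ≈ -6.4110)
b*(-966 + 1249) = -468*(-966 + 1249)/73 = -468/73*283 = -132444/73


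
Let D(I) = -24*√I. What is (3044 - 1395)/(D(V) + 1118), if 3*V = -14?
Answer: 921791/626306 + 3298*I*√42/313153 ≈ 1.4718 + 0.068253*I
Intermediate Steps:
V = -14/3 (V = (⅓)*(-14) = -14/3 ≈ -4.6667)
(3044 - 1395)/(D(V) + 1118) = (3044 - 1395)/(-8*I*√42 + 1118) = 1649/(-8*I*√42 + 1118) = 1649/(1118 - 8*I*√42)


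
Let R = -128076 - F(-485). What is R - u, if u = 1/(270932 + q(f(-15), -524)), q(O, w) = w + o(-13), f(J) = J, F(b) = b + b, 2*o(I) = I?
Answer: -68739306120/540803 ≈ -1.2711e+5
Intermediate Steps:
o(I) = I/2
F(b) = 2*b
q(O, w) = -13/2 + w (q(O, w) = w + (½)*(-13) = w - 13/2 = -13/2 + w)
u = 2/540803 (u = 1/(270932 + (-13/2 - 524)) = 1/(270932 - 1061/2) = 1/(540803/2) = 2/540803 ≈ 3.6982e-6)
R = -127106 (R = -128076 - 2*(-485) = -128076 - 1*(-970) = -128076 + 970 = -127106)
R - u = -127106 - 1*2/540803 = -127106 - 2/540803 = -68739306120/540803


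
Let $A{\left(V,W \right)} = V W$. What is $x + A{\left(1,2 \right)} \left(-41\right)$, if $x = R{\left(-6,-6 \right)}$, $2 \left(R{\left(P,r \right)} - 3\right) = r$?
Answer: $-82$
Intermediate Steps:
$R{\left(P,r \right)} = 3 + \frac{r}{2}$
$x = 0$ ($x = 3 + \frac{1}{2} \left(-6\right) = 3 - 3 = 0$)
$x + A{\left(1,2 \right)} \left(-41\right) = 0 + 1 \cdot 2 \left(-41\right) = 0 + 2 \left(-41\right) = 0 - 82 = -82$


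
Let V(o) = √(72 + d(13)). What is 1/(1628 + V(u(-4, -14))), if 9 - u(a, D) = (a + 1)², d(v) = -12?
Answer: 407/662581 - √15/1325162 ≈ 0.00061134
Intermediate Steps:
u(a, D) = 9 - (1 + a)² (u(a, D) = 9 - (a + 1)² = 9 - (1 + a)²)
V(o) = 2*√15 (V(o) = √(72 - 12) = √60 = 2*√15)
1/(1628 + V(u(-4, -14))) = 1/(1628 + 2*√15)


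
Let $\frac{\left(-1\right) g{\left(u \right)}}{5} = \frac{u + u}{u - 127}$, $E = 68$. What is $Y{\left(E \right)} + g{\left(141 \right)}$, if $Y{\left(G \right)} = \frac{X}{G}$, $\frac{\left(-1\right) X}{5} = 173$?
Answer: $- \frac{53995}{476} \approx -113.43$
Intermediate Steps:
$g{\left(u \right)} = - \frac{10 u}{-127 + u}$ ($g{\left(u \right)} = - 5 \frac{u + u}{u - 127} = - 5 \frac{2 u}{-127 + u} = - \frac{10 u}{-127 + u}$)
$X = -865$ ($X = \left(-5\right) 173 = -865$)
$Y{\left(G \right)} = - \frac{865}{G}$
$Y{\left(E \right)} + g{\left(141 \right)} = - \frac{865}{68} - \frac{1410}{-127 + 141} = \left(-865\right) \frac{1}{68} - \frac{1410}{14} = - \frac{865}{68} - 1410 \cdot \frac{1}{14} = - \frac{865}{68} - \frac{705}{7} = - \frac{53995}{476}$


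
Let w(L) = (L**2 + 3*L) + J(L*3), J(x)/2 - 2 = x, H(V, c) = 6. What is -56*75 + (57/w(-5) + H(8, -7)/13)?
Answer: -874245/208 ≈ -4203.1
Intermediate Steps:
J(x) = 4 + 2*x
w(L) = 4 + L**2 + 9*L (w(L) = (L**2 + 3*L) + (4 + 2*(L*3)) = (L**2 + 3*L) + (4 + 2*(3*L)) = (L**2 + 3*L) + (4 + 6*L) = 4 + L**2 + 9*L)
-56*75 + (57/w(-5) + H(8, -7)/13) = -56*75 + (57/(4 + (-5)**2 + 9*(-5)) + 6/13) = -4200 + (57/(4 + 25 - 45) + 6*(1/13)) = -4200 + (57/(-16) + 6/13) = -4200 + (57*(-1/16) + 6/13) = -4200 + (-57/16 + 6/13) = -4200 - 645/208 = -874245/208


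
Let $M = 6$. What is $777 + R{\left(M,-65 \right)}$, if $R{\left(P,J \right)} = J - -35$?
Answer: $747$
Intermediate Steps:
$R{\left(P,J \right)} = 35 + J$ ($R{\left(P,J \right)} = J + 35 = 35 + J$)
$777 + R{\left(M,-65 \right)} = 777 + \left(35 - 65\right) = 777 - 30 = 747$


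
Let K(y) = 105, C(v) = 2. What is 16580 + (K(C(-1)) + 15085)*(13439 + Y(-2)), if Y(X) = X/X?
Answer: 204170180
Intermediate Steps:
Y(X) = 1
16580 + (K(C(-1)) + 15085)*(13439 + Y(-2)) = 16580 + (105 + 15085)*(13439 + 1) = 16580 + 15190*13440 = 16580 + 204153600 = 204170180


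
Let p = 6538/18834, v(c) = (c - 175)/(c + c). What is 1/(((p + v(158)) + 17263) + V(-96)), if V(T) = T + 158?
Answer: 2975772/51556122815 ≈ 5.7719e-5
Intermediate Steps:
V(T) = 158 + T
v(c) = (-175 + c)/(2*c) (v(c) = (-175 + c)/((2*c)) = (-175 + c)*(1/(2*c)) = (-175 + c)/(2*c))
p = 3269/9417 (p = 6538*(1/18834) = 3269/9417 ≈ 0.34714)
1/(((p + v(158)) + 17263) + V(-96)) = 1/(((3269/9417 + (1/2)*(-175 + 158)/158) + 17263) + (158 - 96)) = 1/(((3269/9417 + (1/2)*(1/158)*(-17)) + 17263) + 62) = 1/(((3269/9417 - 17/316) + 17263) + 62) = 1/((872915/2975772 + 17263) + 62) = 1/(51371624951/2975772 + 62) = 1/(51556122815/2975772) = 2975772/51556122815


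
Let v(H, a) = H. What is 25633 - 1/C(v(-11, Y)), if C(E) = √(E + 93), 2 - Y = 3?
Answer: 25633 - √82/82 ≈ 25633.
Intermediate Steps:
Y = -1 (Y = 2 - 1*3 = 2 - 3 = -1)
C(E) = √(93 + E)
25633 - 1/C(v(-11, Y)) = 25633 - 1/(√(93 - 11)) = 25633 - 1/(√82) = 25633 - √82/82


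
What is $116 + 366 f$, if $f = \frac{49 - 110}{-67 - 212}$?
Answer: $\frac{18230}{93} \approx 196.02$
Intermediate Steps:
$f = \frac{61}{279}$ ($f = - \frac{61}{-279} = \left(-61\right) \left(- \frac{1}{279}\right) = \frac{61}{279} \approx 0.21864$)
$116 + 366 f = 116 + 366 \cdot \frac{61}{279} = 116 + \frac{7442}{93} = \frac{18230}{93}$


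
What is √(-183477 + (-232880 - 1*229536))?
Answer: I*√645893 ≈ 803.67*I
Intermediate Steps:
√(-183477 + (-232880 - 1*229536)) = √(-183477 + (-232880 - 229536)) = √(-183477 - 462416) = √(-645893) = I*√645893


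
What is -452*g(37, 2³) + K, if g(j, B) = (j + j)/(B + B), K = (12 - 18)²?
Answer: -4109/2 ≈ -2054.5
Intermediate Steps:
K = 36 (K = (-6)² = 36)
g(j, B) = j/B (g(j, B) = (2*j)/((2*B)) = (2*j)*(1/(2*B)) = j/B)
-452*g(37, 2³) + K = -16724/(2³) + 36 = -16724/8 + 36 = -452*37/8 + 36 = -4181/2 + 36 = -4109/2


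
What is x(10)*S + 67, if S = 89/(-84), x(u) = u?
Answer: 2369/42 ≈ 56.405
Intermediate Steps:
S = -89/84 (S = 89*(-1/84) = -89/84 ≈ -1.0595)
x(10)*S + 67 = 10*(-89/84) + 67 = -445/42 + 67 = 2369/42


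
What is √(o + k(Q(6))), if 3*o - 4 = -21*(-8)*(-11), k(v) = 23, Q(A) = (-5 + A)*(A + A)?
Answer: 5*I*√213/3 ≈ 24.324*I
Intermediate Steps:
Q(A) = 2*A*(-5 + A) (Q(A) = (-5 + A)*(2*A) = 2*A*(-5 + A))
o = -1844/3 (o = 4/3 + (-21*(-8)*(-11))/3 = 4/3 + (168*(-11))/3 = 4/3 + (⅓)*(-1848) = 4/3 - 616 = -1844/3 ≈ -614.67)
√(o + k(Q(6))) = √(-1844/3 + 23) = √(-1775/3) = 5*I*√213/3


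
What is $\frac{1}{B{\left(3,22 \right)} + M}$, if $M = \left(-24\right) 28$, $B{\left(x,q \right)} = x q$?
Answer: $- \frac{1}{606} \approx -0.0016502$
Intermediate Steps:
$B{\left(x,q \right)} = q x$
$M = -672$
$\frac{1}{B{\left(3,22 \right)} + M} = \frac{1}{22 \cdot 3 - 672} = \frac{1}{66 - 672} = \frac{1}{-606} = - \frac{1}{606}$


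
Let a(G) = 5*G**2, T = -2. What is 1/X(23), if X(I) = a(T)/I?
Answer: 23/20 ≈ 1.1500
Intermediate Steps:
X(I) = 20/I (X(I) = (5*(-2)**2)/I = (5*4)/I = 20/I)
1/X(23) = 1/(20/23) = 23/20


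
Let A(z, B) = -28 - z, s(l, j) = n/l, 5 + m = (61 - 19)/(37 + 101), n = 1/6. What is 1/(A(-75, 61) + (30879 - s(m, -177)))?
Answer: 648/20040071 ≈ 3.2335e-5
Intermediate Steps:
n = 1/6 ≈ 0.16667
m = -108/23 (m = -5 + (61 - 19)/(37 + 101) = -5 + 42/138 = -5 + 42*(1/138) = -5 + 7/23 = -108/23 ≈ -4.6956)
s(l, j) = 1/(6*l)
1/(A(-75, 61) + (30879 - s(m, -177))) = 1/((-28 - 1*(-75)) + (30879 - 1/(6*(-108/23)))) = 1/((-28 + 75) + (30879 - (-23)/(6*108))) = 1/(47 + (30879 - 1*(-23/648))) = 1/(47 + (30879 + 23/648)) = 1/(47 + 20009615/648) = 1/(20040071/648) = 648/20040071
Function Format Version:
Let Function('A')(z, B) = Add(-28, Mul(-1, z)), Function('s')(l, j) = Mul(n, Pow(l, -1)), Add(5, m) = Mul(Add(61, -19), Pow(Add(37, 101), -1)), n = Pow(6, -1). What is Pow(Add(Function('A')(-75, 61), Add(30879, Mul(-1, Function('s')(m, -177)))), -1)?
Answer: Rational(648, 20040071) ≈ 3.2335e-5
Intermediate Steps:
n = Rational(1, 6) ≈ 0.16667
m = Rational(-108, 23) (m = Add(-5, Mul(Add(61, -19), Pow(Add(37, 101), -1))) = Add(-5, Mul(42, Pow(138, -1))) = Add(-5, Mul(42, Rational(1, 138))) = Add(-5, Rational(7, 23)) = Rational(-108, 23) ≈ -4.6956)
Function('s')(l, j) = Mul(Rational(1, 6), Pow(l, -1))
Pow(Add(Function('A')(-75, 61), Add(30879, Mul(-1, Function('s')(m, -177)))), -1) = Pow(Add(Add(-28, Mul(-1, -75)), Add(30879, Mul(-1, Mul(Rational(1, 6), Pow(Rational(-108, 23), -1))))), -1) = Pow(Add(Add(-28, 75), Add(30879, Mul(-1, Mul(Rational(1, 6), Rational(-23, 108))))), -1) = Pow(Add(47, Add(30879, Mul(-1, Rational(-23, 648)))), -1) = Pow(Add(47, Add(30879, Rational(23, 648))), -1) = Pow(Add(47, Rational(20009615, 648)), -1) = Pow(Rational(20040071, 648), -1) = Rational(648, 20040071)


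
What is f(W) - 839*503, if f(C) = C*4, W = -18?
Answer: -422089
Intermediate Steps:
f(C) = 4*C
f(W) - 839*503 = 4*(-18) - 839*503 = -72 - 422017 = -422089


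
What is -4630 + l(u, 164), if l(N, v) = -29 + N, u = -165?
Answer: -4824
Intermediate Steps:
-4630 + l(u, 164) = -4630 + (-29 - 165) = -4630 - 194 = -4824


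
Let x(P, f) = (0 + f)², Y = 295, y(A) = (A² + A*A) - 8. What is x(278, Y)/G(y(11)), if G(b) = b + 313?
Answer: 87025/547 ≈ 159.09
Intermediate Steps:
y(A) = -8 + 2*A² (y(A) = (A² + A²) - 8 = 2*A² - 8 = -8 + 2*A²)
G(b) = 313 + b
x(P, f) = f²
x(278, Y)/G(y(11)) = 295²/(313 + (-8 + 2*11²)) = 87025/(313 + (-8 + 2*121)) = 87025/(313 + (-8 + 242)) = 87025/(313 + 234) = 87025/547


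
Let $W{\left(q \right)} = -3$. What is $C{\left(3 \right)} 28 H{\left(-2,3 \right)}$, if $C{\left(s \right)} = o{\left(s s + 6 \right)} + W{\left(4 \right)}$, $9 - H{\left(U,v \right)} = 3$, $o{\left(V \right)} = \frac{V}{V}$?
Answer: $-336$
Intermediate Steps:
$o{\left(V \right)} = 1$
$H{\left(U,v \right)} = 6$ ($H{\left(U,v \right)} = 9 - 3 = 6$)
$C{\left(s \right)} = -2$ ($C{\left(s \right)} = 1 - 3 = -2$)
$C{\left(3 \right)} 28 H{\left(-2,3 \right)} = \left(-2\right) 28 \cdot 6 = \left(-56\right) 6 = -336$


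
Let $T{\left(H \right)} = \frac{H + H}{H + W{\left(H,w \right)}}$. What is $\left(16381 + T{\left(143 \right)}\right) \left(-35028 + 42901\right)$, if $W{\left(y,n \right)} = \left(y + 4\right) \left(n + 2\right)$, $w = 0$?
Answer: $\frac{56361098559}{437} \approx 1.2897 \cdot 10^{8}$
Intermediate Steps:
$W{\left(y,n \right)} = \left(2 + n\right) \left(4 + y\right)$ ($W{\left(y,n \right)} = \left(4 + y\right) \left(2 + n\right) = \left(2 + n\right) \left(4 + y\right)$)
$T{\left(H \right)} = \frac{2 H}{8 + 3 H}$ ($T{\left(H \right)} = \frac{H + H}{H + \left(8 + 2 H + 4 \cdot 0 + 0 H\right)} = \frac{2 H}{H + \left(8 + 2 H + 0 + 0\right)} = \frac{2 H}{H + \left(8 + 2 H\right)} = \frac{2 H}{8 + 3 H}$)
$\left(16381 + T{\left(143 \right)}\right) \left(-35028 + 42901\right) = \left(16381 + 2 \cdot 143 \frac{1}{8 + 3 \cdot 143}\right) \left(-35028 + 42901\right) = \left(16381 + 2 \cdot 143 \frac{1}{8 + 429}\right) 7873 = \left(16381 + 2 \cdot 143 \cdot \frac{1}{437}\right) 7873 = \left(16381 + \frac{286}{437}\right) 7873 = \frac{7158783}{437} \cdot 7873 = \frac{56361098559}{437}$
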